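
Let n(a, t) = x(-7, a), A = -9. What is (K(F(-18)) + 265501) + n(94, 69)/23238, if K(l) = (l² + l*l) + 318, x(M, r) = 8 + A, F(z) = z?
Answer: 6192160145/23238 ≈ 2.6647e+5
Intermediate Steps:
x(M, r) = -1 (x(M, r) = 8 - 9 = -1)
n(a, t) = -1
K(l) = 318 + 2*l² (K(l) = (l² + l²) + 318 = 2*l² + 318 = 318 + 2*l²)
(K(F(-18)) + 265501) + n(94, 69)/23238 = ((318 + 2*(-18)²) + 265501) - 1/23238 = ((318 + 2*324) + 265501) - 1*1/23238 = ((318 + 648) + 265501) - 1/23238 = (966 + 265501) - 1/23238 = 266467 - 1/23238 = 6192160145/23238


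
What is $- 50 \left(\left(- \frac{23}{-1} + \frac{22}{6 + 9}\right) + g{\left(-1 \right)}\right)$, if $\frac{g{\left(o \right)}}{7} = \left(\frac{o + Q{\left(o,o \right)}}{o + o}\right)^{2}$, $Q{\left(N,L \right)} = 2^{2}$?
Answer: $- \frac{12065}{6} \approx -2010.8$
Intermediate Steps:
$Q{\left(N,L \right)} = 4$
$g{\left(o \right)} = \frac{7 \left(4 + o\right)^{2}}{4 o^{2}}$ ($g{\left(o \right)} = 7 \left(\frac{o + 4}{o + o}\right)^{2} = 7 \left(\frac{4 + o}{2 o}\right)^{2} = 7 \frac{\left(4 + o\right)^{2}}{4 o^{2}} = \frac{7 \left(4 + o\right)^{2}}{4 o^{2}}$)
$- 50 \left(\left(- \frac{23}{-1} + \frac{22}{6 + 9}\right) + g{\left(-1 \right)}\right) = - 50 \left(\left(- \frac{23}{-1} + \frac{22}{6 + 9}\right) + \frac{7 \left(4 - 1\right)^{2}}{4 \cdot 1}\right) = - 50 \left(\left(\left(-23\right) \left(-1\right) + \frac{22}{15}\right) + \frac{7}{4} \cdot 1 \cdot 3^{2}\right) = - 50 \left(\left(23 + 22 \cdot \frac{1}{15}\right) + \frac{7}{4} \cdot 1 \cdot 9\right) = - 50 \left(\left(23 + \frac{22}{15}\right) + \frac{63}{4}\right) = - 50 \left(\frac{367}{15} + \frac{63}{4}\right) = \left(-50\right) \frac{2413}{60} = - \frac{12065}{6}$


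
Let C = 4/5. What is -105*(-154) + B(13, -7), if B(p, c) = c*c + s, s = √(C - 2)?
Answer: 16219 + I*√30/5 ≈ 16219.0 + 1.0954*I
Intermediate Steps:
C = ⅘ (C = 4*(⅕) = ⅘ ≈ 0.80000)
s = I*√30/5 (s = √(⅘ - 2) = √(-6/5) = I*√30/5 ≈ 1.0954*I)
B(p, c) = c² + I*√30/5 (B(p, c) = c*c + I*√30/5 = c² + I*√30/5)
-105*(-154) + B(13, -7) = -105*(-154) + ((-7)² + I*√30/5) = 16170 + (49 + I*√30/5) = 16219 + I*√30/5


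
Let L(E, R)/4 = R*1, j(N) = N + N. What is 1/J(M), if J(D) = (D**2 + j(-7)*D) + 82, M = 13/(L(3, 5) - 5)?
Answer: 225/15889 ≈ 0.014161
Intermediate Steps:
j(N) = 2*N
L(E, R) = 4*R (L(E, R) = 4*(R*1) = 4*R)
M = 13/15 (M = 13/(4*5 - 5) = 13/(20 - 5) = 13/15 ≈ 0.86667)
J(D) = 82 + D**2 - 14*D (J(D) = (D**2 + (2*(-7))*D) + 82 = (D**2 - 14*D) + 82 = 82 + D**2 - 14*D)
1/J(M) = 1/(82 + (13/15)**2 - 14*13/15) = 1/(82 + 169/225 - 182/15) = 1/(15889/225) = 225/15889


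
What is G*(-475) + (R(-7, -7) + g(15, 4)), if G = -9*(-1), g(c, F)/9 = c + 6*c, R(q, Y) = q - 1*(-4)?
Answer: -3333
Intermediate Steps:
R(q, Y) = 4 + q (R(q, Y) = q + 4 = 4 + q)
g(c, F) = 63*c (g(c, F) = 9*(c + 6*c) = 9*(7*c) = 63*c)
G = 9
G*(-475) + (R(-7, -7) + g(15, 4)) = 9*(-475) + ((4 - 7) + 63*15) = -4275 + (-3 + 945) = -4275 + 942 = -3333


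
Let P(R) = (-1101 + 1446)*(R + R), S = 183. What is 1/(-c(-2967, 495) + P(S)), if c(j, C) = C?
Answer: 1/125775 ≈ 7.9507e-6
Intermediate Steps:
P(R) = 690*R (P(R) = 345*(2*R) = 690*R)
1/(-c(-2967, 495) + P(S)) = 1/(-1*495 + 690*183) = 1/(-495 + 126270) = 1/125775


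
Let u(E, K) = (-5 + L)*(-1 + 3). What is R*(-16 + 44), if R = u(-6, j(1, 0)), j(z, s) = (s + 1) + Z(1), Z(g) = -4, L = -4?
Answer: -504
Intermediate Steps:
j(z, s) = -3 + s (j(z, s) = (s + 1) - 4 = (1 + s) - 4 = -3 + s)
u(E, K) = -18 (u(E, K) = (-5 - 4)*(-1 + 3) = -9*2 = -18)
R = -18
R*(-16 + 44) = -18*(-16 + 44) = -18*28 = -504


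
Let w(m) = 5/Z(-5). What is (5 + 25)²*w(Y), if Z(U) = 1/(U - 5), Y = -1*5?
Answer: -45000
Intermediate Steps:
Y = -5
Z(U) = 1/(-5 + U)
w(m) = -50 (w(m) = 5/(1/(-5 - 5)) = 5/(1/(-10)) = 5/(-⅒) = 5*(-10) = -50)
(5 + 25)²*w(Y) = (5 + 25)²*(-50) = 30²*(-50) = 900*(-50) = -45000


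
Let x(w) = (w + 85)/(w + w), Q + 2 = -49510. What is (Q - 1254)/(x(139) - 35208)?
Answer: 3528237/2446900 ≈ 1.4419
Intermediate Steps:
Q = -49512 (Q = -2 - 49510 = -49512)
x(w) = (85 + w)/(2*w) (x(w) = (85 + w)/((2*w)) = (85 + w)*(1/(2*w)) = (85 + w)/(2*w))
(Q - 1254)/(x(139) - 35208) = (-49512 - 1254)/((½)*(85 + 139)/139 - 35208) = -50766/((½)*(1/139)*224 - 35208) = -50766/(112/139 - 35208) = -50766/(-4893800/139) = -50766*(-139/4893800) = 3528237/2446900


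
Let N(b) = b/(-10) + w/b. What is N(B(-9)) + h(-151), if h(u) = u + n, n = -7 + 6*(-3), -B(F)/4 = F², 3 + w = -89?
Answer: -58043/405 ≈ -143.32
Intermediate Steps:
w = -92 (w = -3 - 89 = -92)
B(F) = -4*F²
N(b) = -92/b - b/10 (N(b) = b/(-10) - 92/b = b*(-⅒) - 92/b = -b/10 - 92/b = -92/b - b/10)
n = -25 (n = -7 - 18 = -25)
h(u) = -25 + u (h(u) = u - 25 = -25 + u)
N(B(-9)) + h(-151) = (-92/((-4*(-9)²)) - (-2)*(-9)²/5) + (-25 - 151) = (-92/((-4*81)) - (-2)*81/5) - 176 = (-92/(-324) - ⅒*(-324)) - 176 = (-92*(-1/324) + 162/5) - 176 = (23/81 + 162/5) - 176 = 13237/405 - 176 = -58043/405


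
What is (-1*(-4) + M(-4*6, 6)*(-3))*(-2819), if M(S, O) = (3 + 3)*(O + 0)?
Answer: 293176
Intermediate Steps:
M(S, O) = 6*O
(-1*(-4) + M(-4*6, 6)*(-3))*(-2819) = (-1*(-4) + (6*6)*(-3))*(-2819) = (4 + 36*(-3))*(-2819) = (4 - 108)*(-2819) = -104*(-2819) = 293176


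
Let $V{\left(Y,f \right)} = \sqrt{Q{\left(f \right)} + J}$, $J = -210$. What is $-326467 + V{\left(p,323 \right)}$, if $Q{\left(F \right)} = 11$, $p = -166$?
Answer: $-326467 + i \sqrt{199} \approx -3.2647 \cdot 10^{5} + 14.107 i$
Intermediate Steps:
$V{\left(Y,f \right)} = i \sqrt{199}$ ($V{\left(Y,f \right)} = \sqrt{11 - 210} = \sqrt{-199} = i \sqrt{199}$)
$-326467 + V{\left(p,323 \right)} = -326467 + i \sqrt{199}$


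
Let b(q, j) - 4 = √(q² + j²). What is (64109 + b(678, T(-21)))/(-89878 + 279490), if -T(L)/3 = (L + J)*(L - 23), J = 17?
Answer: 21371/63204 + √20513/31602 ≈ 0.34266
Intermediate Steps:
T(L) = -3*(-23 + L)*(17 + L) (T(L) = -3*(L + 17)*(L - 23) = -3*(17 + L)*(-23 + L) = -3*(-23 + L)*(17 + L))
b(q, j) = 4 + √(j² + q²) (b(q, j) = 4 + √(q² + j²) = 4 + √(j² + q²))
(64109 + b(678, T(-21)))/(-89878 + 279490) = (64109 + (4 + √((1173 - 3*(-21)² + 18*(-21))² + 678²)))/(-89878 + 279490) = (64109 + (4 + √((1173 - 3*441 - 378)² + 459684)))/189612 = (64109 + (4 + √((1173 - 1323 - 378)² + 459684)))*(1/189612) = (64109 + (4 + √((-528)² + 459684)))*(1/189612) = (64109 + (4 + √(278784 + 459684)))*(1/189612) = (64109 + (4 + √738468))*(1/189612) = (64109 + (4 + 6*√20513))*(1/189612) = (64113 + 6*√20513)*(1/189612) = 21371/63204 + √20513/31602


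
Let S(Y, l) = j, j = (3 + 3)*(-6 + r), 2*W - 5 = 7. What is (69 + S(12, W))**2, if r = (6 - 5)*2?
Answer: 2025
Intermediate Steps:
W = 6 (W = 5/2 + (1/2)*7 = 5/2 + 7/2 = 6)
r = 2 (r = 1*2 = 2)
j = -24 (j = (3 + 3)*(-6 + 2) = 6*(-4) = -24)
S(Y, l) = -24
(69 + S(12, W))**2 = (69 - 24)**2 = 45**2 = 2025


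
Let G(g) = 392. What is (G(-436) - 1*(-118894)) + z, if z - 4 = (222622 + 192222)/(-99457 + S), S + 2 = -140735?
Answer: 14326163708/120097 ≈ 1.1929e+5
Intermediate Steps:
S = -140737 (S = -2 - 140735 = -140737)
z = 272966/120097 (z = 4 + (222622 + 192222)/(-99457 - 140737) = 4 + 414844/(-240194) = 4 + 414844*(-1/240194) = 4 - 207422/120097 = 272966/120097 ≈ 2.2729)
(G(-436) - 1*(-118894)) + z = (392 - 1*(-118894)) + 272966/120097 = (392 + 118894) + 272966/120097 = 119286 + 272966/120097 = 14326163708/120097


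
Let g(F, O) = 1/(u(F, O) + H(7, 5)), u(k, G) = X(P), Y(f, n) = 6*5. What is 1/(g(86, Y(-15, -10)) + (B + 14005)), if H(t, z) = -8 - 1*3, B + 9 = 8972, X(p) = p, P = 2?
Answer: 9/206711 ≈ 4.3539e-5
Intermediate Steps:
Y(f, n) = 30
u(k, G) = 2
B = 8963 (B = -9 + 8972 = 8963)
H(t, z) = -11 (H(t, z) = -8 - 3 = -11)
g(F, O) = -1/9 (g(F, O) = 1/(2 - 11) = 1/(-9) = -1/9)
1/(g(86, Y(-15, -10)) + (B + 14005)) = 1/(-1/9 + (8963 + 14005)) = 1/(-1/9 + 22968) = 1/(206711/9) = 9/206711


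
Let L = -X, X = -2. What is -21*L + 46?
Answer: 4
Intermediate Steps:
L = 2 (L = -1*(-2) = 2)
-21*L + 46 = -21*2 + 46 = -42 + 46 = 4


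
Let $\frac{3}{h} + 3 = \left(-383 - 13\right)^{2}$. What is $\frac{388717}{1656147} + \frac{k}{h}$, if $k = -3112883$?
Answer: $- \frac{269477486962391354}{1656147} \approx -1.6271 \cdot 10^{11}$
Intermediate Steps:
$h = \frac{1}{52271}$ ($h = \frac{3}{-3 + \left(-383 - 13\right)^{2}} = \frac{3}{-3 + \left(-396\right)^{2}} = \frac{3}{-3 + 156816} = \frac{3}{156813} = 3 \cdot \frac{1}{156813} = \frac{1}{52271} \approx 1.9131 \cdot 10^{-5}$)
$\frac{388717}{1656147} + \frac{k}{h} = \frac{388717}{1656147} - 3112883 \frac{1}{\frac{1}{52271}} = 388717 \cdot \frac{1}{1656147} - 162713507293 = \frac{388717}{1656147} - 162713507293 = - \frac{269477486962391354}{1656147}$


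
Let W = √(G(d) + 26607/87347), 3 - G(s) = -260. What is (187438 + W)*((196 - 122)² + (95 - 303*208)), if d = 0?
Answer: -10768875414 - 114906*√502220530799/87347 ≈ -1.0770e+10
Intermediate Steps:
G(s) = 263 (G(s) = 3 - 1*(-260) = 3 + 260 = 263)
W = 2*√502220530799/87347 (W = √(263 + 26607/87347) = √(22998868/87347) = 2*√502220530799/87347 ≈ 16.227)
(187438 + W)*((196 - 122)² + (95 - 303*208)) = (187438 + 2*√502220530799/87347)*((196 - 122)² + (95 - 303*208)) = (187438 + 2*√502220530799/87347)*(74² + (95 - 63024)) = (187438 + 2*√502220530799/87347)*(5476 - 62929) = (187438 + 2*√502220530799/87347)*(-57453) = -10768875414 - 114906*√502220530799/87347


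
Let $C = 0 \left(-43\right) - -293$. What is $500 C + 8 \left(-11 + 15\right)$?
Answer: $146532$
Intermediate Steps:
$C = 293$ ($C = 0 + 293 = 293$)
$500 C + 8 \left(-11 + 15\right) = 500 \cdot 293 + 8 \left(-11 + 15\right) = 146500 + 8 \cdot 4 = 146500 + 32 = 146532$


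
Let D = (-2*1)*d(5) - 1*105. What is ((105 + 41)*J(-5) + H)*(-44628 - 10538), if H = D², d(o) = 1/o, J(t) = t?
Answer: -14314418514/25 ≈ -5.7258e+8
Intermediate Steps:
d(o) = 1/o
D = -527/5 (D = -2*1/5 - 1*105 = -2*⅕ - 105 = -⅖ - 105 = -527/5 ≈ -105.40)
H = 277729/25 (H = (-527/5)² = 277729/25 ≈ 11109.)
((105 + 41)*J(-5) + H)*(-44628 - 10538) = ((105 + 41)*(-5) + 277729/25)*(-44628 - 10538) = (146*(-5) + 277729/25)*(-55166) = (-730 + 277729/25)*(-55166) = (259479/25)*(-55166) = -14314418514/25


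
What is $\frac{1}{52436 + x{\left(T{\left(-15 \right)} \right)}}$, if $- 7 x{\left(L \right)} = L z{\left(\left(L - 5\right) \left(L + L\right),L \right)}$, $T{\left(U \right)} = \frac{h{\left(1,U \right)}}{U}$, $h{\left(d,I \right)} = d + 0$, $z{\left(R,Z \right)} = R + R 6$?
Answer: $\frac{3375}{176971652} \approx 1.9071 \cdot 10^{-5}$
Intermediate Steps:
$z{\left(R,Z \right)} = 7 R$ ($z{\left(R,Z \right)} = R + 6 R = 7 R$)
$h{\left(d,I \right)} = d$
$T{\left(U \right)} = \frac{1}{U}$ ($T{\left(U \right)} = 1 \frac{1}{U} = \frac{1}{U}$)
$x{\left(L \right)} = - 2 L^{2} \left(-5 + L\right)$ ($x{\left(L \right)} = - \frac{L 7 \left(L - 5\right) \left(L + L\right)}{7} = - \frac{L 7 \left(-5 + L\right) 2 L}{7} = - \frac{L 7 \cdot 2 L \left(-5 + L\right)}{7} = - \frac{L 14 L \left(-5 + L\right)}{7} = - \frac{14 L^{2} \left(-5 + L\right)}{7} = - 2 L^{2} \left(-5 + L\right)$)
$\frac{1}{52436 + x{\left(T{\left(-15 \right)} \right)}} = \frac{1}{52436 + 2 \left(\frac{1}{-15}\right)^{2} \left(5 - \frac{1}{-15}\right)} = \frac{1}{52436 + 2 \left(- \frac{1}{15}\right)^{2} \left(5 - - \frac{1}{15}\right)} = \frac{1}{52436 + 2 \cdot \frac{1}{225} \left(5 + \frac{1}{15}\right)} = \frac{1}{52436 + 2 \cdot \frac{1}{225} \cdot \frac{76}{15}} = \frac{1}{52436 + \frac{152}{3375}} = \frac{1}{\frac{176971652}{3375}} = \frac{3375}{176971652}$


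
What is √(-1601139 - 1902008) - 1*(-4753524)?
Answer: 4753524 + I*√3503147 ≈ 4.7535e+6 + 1871.7*I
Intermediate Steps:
√(-1601139 - 1902008) - 1*(-4753524) = √(-3503147) + 4753524 = I*√3503147 + 4753524 = 4753524 + I*√3503147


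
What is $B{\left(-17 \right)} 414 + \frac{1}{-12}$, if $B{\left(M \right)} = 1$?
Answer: $\frac{4967}{12} \approx 413.92$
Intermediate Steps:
$B{\left(-17 \right)} 414 + \frac{1}{-12} = 1 \cdot 414 + \frac{1}{-12} = 414 - \frac{1}{12} = \frac{4967}{12}$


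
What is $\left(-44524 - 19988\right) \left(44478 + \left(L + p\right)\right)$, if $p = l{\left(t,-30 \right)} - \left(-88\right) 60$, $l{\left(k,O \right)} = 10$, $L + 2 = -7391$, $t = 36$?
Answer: $-2733696000$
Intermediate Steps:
$L = -7393$ ($L = -2 - 7391 = -7393$)
$p = 5290$ ($p = 10 - \left(-88\right) 60 = 10 - -5280 = 10 + 5280 = 5290$)
$\left(-44524 - 19988\right) \left(44478 + \left(L + p\right)\right) = \left(-44524 - 19988\right) \left(44478 + \left(-7393 + 5290\right)\right) = - 64512 \left(44478 - 2103\right) = \left(-64512\right) 42375 = -2733696000$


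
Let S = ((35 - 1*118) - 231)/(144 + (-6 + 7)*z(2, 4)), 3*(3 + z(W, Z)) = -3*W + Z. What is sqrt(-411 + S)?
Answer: I*sqrt(73242633)/421 ≈ 20.328*I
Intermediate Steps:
z(W, Z) = -3 - W + Z/3 (z(W, Z) = -3 + (-3*W + Z)/3 = -3 + (Z - 3*W)/3 = -3 + (-W + Z/3) = -3 - W + Z/3)
S = -942/421 (S = ((35 - 1*118) - 231)/(144 + (-6 + 7)*(-3 - 1*2 + (1/3)*4)) = ((35 - 118) - 231)/(144 + 1*(-3 - 2 + 4/3)) = (-83 - 231)/(144 + 1*(-11/3)) = -314/(144 - 11/3) = -314/421/3 = -314*3/421 = -942/421 ≈ -2.2375)
sqrt(-411 + S) = sqrt(-411 - 942/421) = sqrt(-173973/421) = I*sqrt(73242633)/421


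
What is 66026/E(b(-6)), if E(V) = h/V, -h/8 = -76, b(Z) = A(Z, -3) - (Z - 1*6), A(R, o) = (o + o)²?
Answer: 99039/19 ≈ 5212.6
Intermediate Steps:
A(R, o) = 4*o² (A(R, o) = (2*o)² = 4*o²)
b(Z) = 42 - Z (b(Z) = 4*(-3)² - (Z - 1*6) = 4*9 - (Z - 6) = 36 - (-6 + Z) = 36 + (6 - Z) = 42 - Z)
h = 608 (h = -8*(-76) = 608)
E(V) = 608/V
66026/E(b(-6)) = 66026/((608/(42 - 1*(-6)))) = 66026/((608/(42 + 6))) = 66026/((608/48)) = 66026/((608*(1/48))) = 66026/(38/3) = 66026*(3/38) = 99039/19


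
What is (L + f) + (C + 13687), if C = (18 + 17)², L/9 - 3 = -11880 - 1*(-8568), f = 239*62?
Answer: -51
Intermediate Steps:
f = 14818
L = -29781 (L = 27 + 9*(-11880 - 1*(-8568)) = 27 + 9*(-11880 + 8568) = 27 + 9*(-3312) = 27 - 29808 = -29781)
C = 1225 (C = 35² = 1225)
(L + f) + (C + 13687) = (-29781 + 14818) + (1225 + 13687) = -14963 + 14912 = -51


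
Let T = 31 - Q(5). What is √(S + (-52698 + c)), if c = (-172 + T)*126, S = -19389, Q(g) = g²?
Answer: I*√93003 ≈ 304.96*I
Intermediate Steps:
T = 6 (T = 31 - 1*5² = 31 - 1*25 = 31 - 25 = 6)
c = -20916 (c = (-172 + 6)*126 = -166*126 = -20916)
√(S + (-52698 + c)) = √(-19389 + (-52698 - 20916)) = √(-19389 - 73614) = √(-93003) = I*√93003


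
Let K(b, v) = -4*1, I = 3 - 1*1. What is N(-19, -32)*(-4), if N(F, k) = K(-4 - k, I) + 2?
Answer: 8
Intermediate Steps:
I = 2 (I = 3 - 1 = 2)
K(b, v) = -4
N(F, k) = -2 (N(F, k) = -4 + 2 = -2)
N(-19, -32)*(-4) = -2*(-4) = 8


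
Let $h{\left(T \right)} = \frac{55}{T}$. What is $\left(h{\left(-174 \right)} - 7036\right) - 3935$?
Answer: $- \frac{1909009}{174} \approx -10971.0$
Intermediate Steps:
$\left(h{\left(-174 \right)} - 7036\right) - 3935 = \left(\frac{55}{-174} - 7036\right) - 3935 = \left(55 \left(- \frac{1}{174}\right) - 7036\right) - 3935 = \left(- \frac{55}{174} - 7036\right) - 3935 = - \frac{1224319}{174} - 3935 = - \frac{1909009}{174}$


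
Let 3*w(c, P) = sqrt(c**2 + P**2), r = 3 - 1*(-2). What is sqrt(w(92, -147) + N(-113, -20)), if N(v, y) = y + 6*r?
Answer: sqrt(90 + 3*sqrt(30073))/3 ≈ 8.2344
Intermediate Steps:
r = 5 (r = 3 + 2 = 5)
N(v, y) = 30 + y (N(v, y) = y + 6*5 = y + 30 = 30 + y)
w(c, P) = sqrt(P**2 + c**2)/3 (w(c, P) = sqrt(c**2 + P**2)/3 = sqrt(P**2 + c**2)/3)
sqrt(w(92, -147) + N(-113, -20)) = sqrt(sqrt((-147)**2 + 92**2)/3 + (30 - 20)) = sqrt(sqrt(21609 + 8464)/3 + 10) = sqrt(sqrt(30073)/3 + 10) = sqrt(10 + sqrt(30073)/3)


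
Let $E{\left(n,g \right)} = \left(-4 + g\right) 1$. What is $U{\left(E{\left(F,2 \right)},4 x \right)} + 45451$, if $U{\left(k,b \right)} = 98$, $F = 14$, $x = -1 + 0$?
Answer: $45549$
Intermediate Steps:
$x = -1$
$E{\left(n,g \right)} = -4 + g$
$U{\left(E{\left(F,2 \right)},4 x \right)} + 45451 = 98 + 45451 = 45549$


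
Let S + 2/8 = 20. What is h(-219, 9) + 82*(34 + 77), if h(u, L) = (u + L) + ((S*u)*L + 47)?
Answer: -119953/4 ≈ -29988.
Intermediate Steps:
S = 79/4 (S = -1/4 + 20 = 79/4 ≈ 19.750)
h(u, L) = 47 + L + u + 79*L*u/4 (h(u, L) = (u + L) + ((79*u/4)*L + 47) = (L + u) + (79*L*u/4 + 47) = (L + u) + (47 + 79*L*u/4) = 47 + L + u + 79*L*u/4)
h(-219, 9) + 82*(34 + 77) = (47 + 9 - 219 + (79/4)*9*(-219)) + 82*(34 + 77) = (47 + 9 - 219 - 155709/4) + 82*111 = -156361/4 + 9102 = -119953/4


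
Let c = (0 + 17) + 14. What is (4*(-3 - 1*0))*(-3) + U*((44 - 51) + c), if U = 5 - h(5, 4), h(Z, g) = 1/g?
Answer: 150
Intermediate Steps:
c = 31 (c = 17 + 14 = 31)
U = 19/4 (U = 5 - 1/4 = 5 - 1*¼ = 5 - ¼ = 19/4 ≈ 4.7500)
(4*(-3 - 1*0))*(-3) + U*((44 - 51) + c) = (4*(-3 - 1*0))*(-3) + 19*((44 - 51) + 31)/4 = (4*(-3 + 0))*(-3) + 19*(-7 + 31)/4 = (4*(-3))*(-3) + (19/4)*24 = -12*(-3) + 114 = 36 + 114 = 150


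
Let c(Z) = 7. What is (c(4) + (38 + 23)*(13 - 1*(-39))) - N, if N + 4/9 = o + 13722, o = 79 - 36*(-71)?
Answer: -118598/9 ≈ -13178.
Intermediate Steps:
o = 2635 (o = 79 + 2556 = 2635)
N = 147209/9 (N = -4/9 + (2635 + 13722) = -4/9 + 16357 = 147209/9 ≈ 16357.)
(c(4) + (38 + 23)*(13 - 1*(-39))) - N = (7 + (38 + 23)*(13 - 1*(-39))) - 1*147209/9 = (7 + 61*(13 + 39)) - 147209/9 = (7 + 61*52) - 147209/9 = (7 + 3172) - 147209/9 = 3179 - 147209/9 = -118598/9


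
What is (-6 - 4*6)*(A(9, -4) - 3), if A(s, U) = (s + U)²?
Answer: -660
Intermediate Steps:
A(s, U) = (U + s)²
(-6 - 4*6)*(A(9, -4) - 3) = (-6 - 4*6)*((-4 + 9)² - 3) = (-6 - 24)*(5² - 3) = -30*(25 - 3) = -30*22 = -660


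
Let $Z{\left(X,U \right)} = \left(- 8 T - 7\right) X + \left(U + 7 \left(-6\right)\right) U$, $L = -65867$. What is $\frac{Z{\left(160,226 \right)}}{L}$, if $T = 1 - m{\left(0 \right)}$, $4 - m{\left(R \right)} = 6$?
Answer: $- \frac{36624}{65867} \approx -0.55603$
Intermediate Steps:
$m{\left(R \right)} = -2$ ($m{\left(R \right)} = 4 - 6 = -2$)
$T = 3$ ($T = 1 - -2 = 1 + 2 = 3$)
$Z{\left(X,U \right)} = - 31 X + U \left(-42 + U\right)$ ($Z{\left(X,U \right)} = \left(\left(-8\right) 3 - 7\right) X + \left(U + 7 \left(-6\right)\right) U = \left(-24 - 7\right) X + \left(U - 42\right) U = - 31 X + \left(-42 + U\right) U = - 31 X + U \left(-42 + U\right)$)
$\frac{Z{\left(160,226 \right)}}{L} = \frac{226^{2} - 9492 - 4960}{-65867} = \left(51076 - 9492 - 4960\right) \left(- \frac{1}{65867}\right) = 36624 \left(- \frac{1}{65867}\right) = - \frac{36624}{65867}$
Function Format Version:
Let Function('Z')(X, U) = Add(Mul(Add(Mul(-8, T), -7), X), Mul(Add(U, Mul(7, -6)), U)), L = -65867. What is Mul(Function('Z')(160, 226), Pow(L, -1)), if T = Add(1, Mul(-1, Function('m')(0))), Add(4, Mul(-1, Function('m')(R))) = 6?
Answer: Rational(-36624, 65867) ≈ -0.55603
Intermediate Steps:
Function('m')(R) = -2 (Function('m')(R) = Add(4, Mul(-1, 6)) = Add(4, -6) = -2)
T = 3 (T = Add(1, Mul(-1, -2)) = Add(1, 2) = 3)
Function('Z')(X, U) = Add(Mul(-31, X), Mul(U, Add(-42, U))) (Function('Z')(X, U) = Add(Mul(Add(Mul(-8, 3), -7), X), Mul(Add(U, Mul(7, -6)), U)) = Add(Mul(Add(-24, -7), X), Mul(Add(U, -42), U)) = Add(Mul(-31, X), Mul(Add(-42, U), U)) = Add(Mul(-31, X), Mul(U, Add(-42, U))))
Mul(Function('Z')(160, 226), Pow(L, -1)) = Mul(Add(Pow(226, 2), Mul(-42, 226), Mul(-31, 160)), Pow(-65867, -1)) = Mul(Add(51076, -9492, -4960), Rational(-1, 65867)) = Mul(36624, Rational(-1, 65867)) = Rational(-36624, 65867)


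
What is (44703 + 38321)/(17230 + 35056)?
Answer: 41512/26143 ≈ 1.5879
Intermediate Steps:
(44703 + 38321)/(17230 + 35056) = 83024/52286 = 83024*(1/52286) = 41512/26143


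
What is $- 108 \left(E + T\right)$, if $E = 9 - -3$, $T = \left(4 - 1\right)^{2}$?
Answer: $-2268$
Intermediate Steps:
$T = 9$ ($T = 3^{2} = 9$)
$E = 12$ ($E = 9 + 3 = 12$)
$- 108 \left(E + T\right) = - 108 \left(12 + 9\right) = \left(-108\right) 21 = -2268$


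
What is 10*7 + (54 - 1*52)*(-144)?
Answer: -218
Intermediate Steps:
10*7 + (54 - 1*52)*(-144) = 70 + (54 - 52)*(-144) = 70 + 2*(-144) = 70 - 288 = -218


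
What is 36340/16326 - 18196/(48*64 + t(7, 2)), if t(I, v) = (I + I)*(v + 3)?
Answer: -45721904/12824073 ≈ -3.5653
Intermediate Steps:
t(I, v) = 2*I*(3 + v) (t(I, v) = (2*I)*(3 + v) = 2*I*(3 + v))
36340/16326 - 18196/(48*64 + t(7, 2)) = 36340/16326 - 18196/(48*64 + 2*7*(3 + 2)) = 36340*(1/16326) - 18196/(3072 + 2*7*5) = 18170/8163 - 18196/(3072 + 70) = 18170/8163 - 18196/3142 = 18170/8163 - 18196*1/3142 = 18170/8163 - 9098/1571 = -45721904/12824073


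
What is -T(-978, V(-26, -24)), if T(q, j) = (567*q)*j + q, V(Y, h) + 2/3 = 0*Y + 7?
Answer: 3512976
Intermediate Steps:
V(Y, h) = 19/3 (V(Y, h) = -⅔ + (0*Y + 7) = -⅔ + (0 + 7) = -⅔ + 7 = 19/3)
T(q, j) = q + 567*j*q (T(q, j) = 567*j*q + q = q + 567*j*q)
-T(-978, V(-26, -24)) = -(-978)*(1 + 567*(19/3)) = -(-978)*(1 + 3591) = -(-978)*3592 = -1*(-3512976) = 3512976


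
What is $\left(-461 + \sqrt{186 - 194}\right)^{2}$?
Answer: $212513 - 1844 i \sqrt{2} \approx 2.1251 \cdot 10^{5} - 2607.8 i$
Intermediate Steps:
$\left(-461 + \sqrt{186 - 194}\right)^{2} = \left(-461 + \sqrt{-8}\right)^{2} = \left(-461 + 2 i \sqrt{2}\right)^{2}$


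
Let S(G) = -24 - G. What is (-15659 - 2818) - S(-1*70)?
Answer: -18523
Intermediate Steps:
(-15659 - 2818) - S(-1*70) = (-15659 - 2818) - (-24 - (-1)*70) = -18477 - (-24 - 1*(-70)) = -18477 - (-24 + 70) = -18477 - 1*46 = -18477 - 46 = -18523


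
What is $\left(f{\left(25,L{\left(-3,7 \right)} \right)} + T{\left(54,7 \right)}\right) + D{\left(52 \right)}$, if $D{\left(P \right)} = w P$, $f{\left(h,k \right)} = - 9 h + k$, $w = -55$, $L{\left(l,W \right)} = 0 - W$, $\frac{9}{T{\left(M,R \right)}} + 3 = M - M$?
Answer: $-3095$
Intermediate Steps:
$T{\left(M,R \right)} = -3$ ($T{\left(M,R \right)} = \frac{9}{-3 + \left(M - M\right)} = \frac{9}{-3 + 0} = \frac{9}{-3} = 9 \left(- \frac{1}{3}\right) = -3$)
$L{\left(l,W \right)} = - W$
$f{\left(h,k \right)} = k - 9 h$
$D{\left(P \right)} = - 55 P$
$\left(f{\left(25,L{\left(-3,7 \right)} \right)} + T{\left(54,7 \right)}\right) + D{\left(52 \right)} = \left(\left(\left(-1\right) 7 - 225\right) - 3\right) - 2860 = \left(\left(-7 - 225\right) - 3\right) - 2860 = \left(-232 - 3\right) - 2860 = -235 - 2860 = -3095$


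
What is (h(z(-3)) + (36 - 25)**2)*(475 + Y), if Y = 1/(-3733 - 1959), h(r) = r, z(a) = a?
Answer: 159518241/2846 ≈ 56050.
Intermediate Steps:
Y = -1/5692 (Y = 1/(-5692) = -1/5692 ≈ -0.00017569)
(h(z(-3)) + (36 - 25)**2)*(475 + Y) = (-3 + (36 - 25)**2)*(475 - 1/5692) = (-3 + 11**2)*(2703699/5692) = (-3 + 121)*(2703699/5692) = 118*(2703699/5692) = 159518241/2846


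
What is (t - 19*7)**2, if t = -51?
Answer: 33856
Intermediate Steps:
(t - 19*7)**2 = (-51 - 19*7)**2 = (-51 - 133)**2 = (-184)**2 = 33856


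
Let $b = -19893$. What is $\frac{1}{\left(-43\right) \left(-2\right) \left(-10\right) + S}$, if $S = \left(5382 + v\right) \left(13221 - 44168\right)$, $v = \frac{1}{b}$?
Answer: $- \frac{19893}{3313330584355} \approx -6.0039 \cdot 10^{-9}$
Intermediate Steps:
$v = - \frac{1}{19893}$ ($v = \frac{1}{-19893} = - \frac{1}{19893} \approx -5.0269 \cdot 10^{-5}$)
$S = - \frac{3313313476375}{19893}$ ($S = \left(5382 - \frac{1}{19893}\right) \left(13221 - 44168\right) = \frac{107064125}{19893} \left(-30947\right) = - \frac{3313313476375}{19893} \approx -1.6656 \cdot 10^{8}$)
$\frac{1}{\left(-43\right) \left(-2\right) \left(-10\right) + S} = \frac{1}{\left(-43\right) \left(-2\right) \left(-10\right) - \frac{3313313476375}{19893}} = \frac{1}{86 \left(-10\right) - \frac{3313313476375}{19893}} = \frac{1}{-860 - \frac{3313313476375}{19893}} = \frac{1}{- \frac{3313330584355}{19893}} = - \frac{19893}{3313330584355}$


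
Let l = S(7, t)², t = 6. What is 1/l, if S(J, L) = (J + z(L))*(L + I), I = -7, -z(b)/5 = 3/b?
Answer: 4/81 ≈ 0.049383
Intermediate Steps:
z(b) = -15/b
S(J, L) = (-7 + L)*(J - 15/L) (S(J, L) = (J - 15/L)*(L - 7) = (J - 15/L)*(-7 + L) = (-7 + L)*(J - 15/L))
l = 81/4 (l = (-15 - 7*7 + 105/6 + 7*6)² = (-15 - 49 + 105*(⅙) + 42)² = (-15 - 49 + 35/2 + 42)² = (-9/2)² = 81/4 ≈ 20.250)
1/l = 1/(81/4) = 4/81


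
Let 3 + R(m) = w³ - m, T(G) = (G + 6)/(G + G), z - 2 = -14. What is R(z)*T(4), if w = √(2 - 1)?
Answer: 25/2 ≈ 12.500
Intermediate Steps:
z = -12 (z = 2 - 14 = -12)
w = 1 (w = √1 = 1)
T(G) = (6 + G)/(2*G) (T(G) = (6 + G)/((2*G)) = (6 + G)*(1/(2*G)) = (6 + G)/(2*G))
R(m) = -2 - m (R(m) = -3 + (1³ - m) = -3 + (1 - m) = -2 - m)
R(z)*T(4) = (-2 - 1*(-12))*((½)*(6 + 4)/4) = (-2 + 12)*((½)*(¼)*10) = 10*(5/4) = 25/2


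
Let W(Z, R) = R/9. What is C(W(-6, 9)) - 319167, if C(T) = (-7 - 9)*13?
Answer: -319375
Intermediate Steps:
W(Z, R) = R/9 (W(Z, R) = R*(1/9) = R/9)
C(T) = -208 (C(T) = -16*13 = -208)
C(W(-6, 9)) - 319167 = -208 - 319167 = -319375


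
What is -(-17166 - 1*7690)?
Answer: 24856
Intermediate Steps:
-(-17166 - 1*7690) = -(-17166 - 7690) = -1*(-24856) = 24856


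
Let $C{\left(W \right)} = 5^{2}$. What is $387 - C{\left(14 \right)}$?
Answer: $362$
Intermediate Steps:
$C{\left(W \right)} = 25$
$387 - C{\left(14 \right)} = 387 - 25 = 362$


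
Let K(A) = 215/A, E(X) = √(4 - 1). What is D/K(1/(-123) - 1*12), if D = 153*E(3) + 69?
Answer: -33971/8815 - 75327*√3/8815 ≈ -18.655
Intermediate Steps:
E(X) = √3
D = 69 + 153*√3 (D = 153*√3 + 69 = 69 + 153*√3 ≈ 334.00)
D/K(1/(-123) - 1*12) = (69 + 153*√3)/((215/(1/(-123) - 1*12))) = (69 + 153*√3)/((215/(-1/123 - 12))) = (69 + 153*√3)/((215/(-1477/123))) = (69 + 153*√3)/((215*(-123/1477))) = (69 + 153*√3)/(-26445/1477) = (69 + 153*√3)*(-1477/26445) = -33971/8815 - 75327*√3/8815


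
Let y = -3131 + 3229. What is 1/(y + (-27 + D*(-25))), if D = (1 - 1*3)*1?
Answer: 1/121 ≈ 0.0082645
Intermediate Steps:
D = -2 (D = (1 - 3)*1 = -2*1 = -2)
y = 98
1/(y + (-27 + D*(-25))) = 1/(98 + (-27 - 2*(-25))) = 1/(98 + (-27 + 50)) = 1/(98 + 23) = 1/121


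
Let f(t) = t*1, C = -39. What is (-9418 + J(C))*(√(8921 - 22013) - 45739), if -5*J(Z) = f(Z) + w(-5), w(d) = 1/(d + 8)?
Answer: 6456242806/15 - 282308*I*√3273/15 ≈ 4.3042e+8 - 1.0767e+6*I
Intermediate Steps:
f(t) = t
w(d) = 1/(8 + d)
J(Z) = -1/15 - Z/5 (J(Z) = -(Z + 1/(8 - 5))/5 = -(Z + 1/3)/5 = -(Z + ⅓)/5 = -(⅓ + Z)/5 = -1/15 - Z/5)
(-9418 + J(C))*(√(8921 - 22013) - 45739) = (-9418 + (-1/15 - ⅕*(-39)))*(√(8921 - 22013) - 45739) = (-9418 + (-1/15 + 39/5))*(√(-13092) - 45739) = (-9418 + 116/15)*(2*I*√3273 - 45739) = -141154*(-45739 + 2*I*√3273)/15 = 6456242806/15 - 282308*I*√3273/15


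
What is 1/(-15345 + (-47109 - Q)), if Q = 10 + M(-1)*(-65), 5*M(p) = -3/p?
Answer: -1/62425 ≈ -1.6019e-5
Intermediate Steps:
M(p) = -3/(5*p) (M(p) = (-3/p)/5 = -3/(5*p))
Q = -29 (Q = 10 - ⅗/(-1)*(-65) = 10 - ⅗*(-1)*(-65) = 10 + (⅗)*(-65) = 10 - 39 = -29)
1/(-15345 + (-47109 - Q)) = 1/(-15345 + (-47109 - 1*(-29))) = 1/(-15345 + (-47109 + 29)) = 1/(-15345 - 47080) = 1/(-62425) = -1/62425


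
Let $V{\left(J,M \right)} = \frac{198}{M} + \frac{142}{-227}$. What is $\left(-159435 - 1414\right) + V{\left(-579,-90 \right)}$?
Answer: $- \frac{182566822}{1135} \approx -1.6085 \cdot 10^{5}$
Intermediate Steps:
$V{\left(J,M \right)} = - \frac{142}{227} + \frac{198}{M}$ ($V{\left(J,M \right)} = \frac{198}{M} + 142 \left(- \frac{1}{227}\right) = \frac{198}{M} - \frac{142}{227} = - \frac{142}{227} + \frac{198}{M}$)
$\left(-159435 - 1414\right) + V{\left(-579,-90 \right)} = \left(-159435 - 1414\right) + \left(- \frac{142}{227} + \frac{198}{-90}\right) = -160849 + \left(- \frac{142}{227} + 198 \left(- \frac{1}{90}\right)\right) = -160849 - \frac{3207}{1135} = - \frac{182566822}{1135}$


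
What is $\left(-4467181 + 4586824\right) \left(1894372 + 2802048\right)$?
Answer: $561893778060$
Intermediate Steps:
$\left(-4467181 + 4586824\right) \left(1894372 + 2802048\right) = 119643 \cdot 4696420 = 561893778060$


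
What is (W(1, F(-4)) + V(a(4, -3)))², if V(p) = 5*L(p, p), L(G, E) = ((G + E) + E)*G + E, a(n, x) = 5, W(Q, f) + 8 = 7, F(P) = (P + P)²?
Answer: 159201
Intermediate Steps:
F(P) = 4*P² (F(P) = (2*P)² = 4*P²)
W(Q, f) = -1 (W(Q, f) = -8 + 7 = -1)
L(G, E) = E + G*(G + 2*E) (L(G, E) = ((E + G) + E)*G + E = (G + 2*E)*G + E = G*(G + 2*E) + E = E + G*(G + 2*E))
V(p) = 5*p + 15*p² (V(p) = 5*(p + p² + 2*p*p) = 5*(p + p² + 2*p²) = 5*(p + 3*p²) = 5*p + 15*p²)
(W(1, F(-4)) + V(a(4, -3)))² = (-1 + 5*5*(1 + 3*5))² = (-1 + 5*5*(1 + 15))² = (-1 + 5*5*16)² = (-1 + 400)² = 399² = 159201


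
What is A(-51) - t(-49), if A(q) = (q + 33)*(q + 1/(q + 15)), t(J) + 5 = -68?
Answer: 1983/2 ≈ 991.50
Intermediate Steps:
t(J) = -73 (t(J) = -5 - 68 = -73)
A(q) = (33 + q)*(q + 1/(15 + q))
A(-51) - t(-49) = (33 + (-51)³ + 48*(-51)² + 496*(-51))/(15 - 51) - 1*(-73) = (33 - 132651 + 48*2601 - 25296)/(-36) + 73 = -(33 - 132651 + 124848 - 25296)/36 + 73 = -1/36*(-33066) + 73 = 1837/2 + 73 = 1983/2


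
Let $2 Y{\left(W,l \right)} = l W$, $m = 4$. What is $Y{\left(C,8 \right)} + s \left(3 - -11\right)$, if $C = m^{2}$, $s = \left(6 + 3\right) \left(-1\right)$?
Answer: $-62$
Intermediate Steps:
$s = -9$ ($s = 9 \left(-1\right) = -9$)
$C = 16$ ($C = 4^{2} = 16$)
$Y{\left(W,l \right)} = \frac{W l}{2}$ ($Y{\left(W,l \right)} = \frac{l W}{2} = \frac{W l}{2}$)
$Y{\left(C,8 \right)} + s \left(3 - -11\right) = \frac{1}{2} \cdot 16 \cdot 8 - 9 \left(3 - -11\right) = 64 - 9 \left(3 + 11\right) = 64 - 126 = -62$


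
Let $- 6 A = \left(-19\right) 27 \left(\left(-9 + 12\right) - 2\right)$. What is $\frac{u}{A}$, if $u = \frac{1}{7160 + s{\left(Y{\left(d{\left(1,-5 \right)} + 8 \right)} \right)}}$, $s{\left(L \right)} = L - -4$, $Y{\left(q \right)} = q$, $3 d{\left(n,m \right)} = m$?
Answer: $\frac{2}{1226127} \approx 1.6312 \cdot 10^{-6}$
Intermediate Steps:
$d{\left(n,m \right)} = \frac{m}{3}$
$s{\left(L \right)} = 4 + L$ ($s{\left(L \right)} = L + 4 = 4 + L$)
$A = \frac{171}{2}$ ($A = - \frac{\left(-19\right) 27 \left(\left(-9 + 12\right) - 2\right)}{6} = - \frac{\left(-513\right) \left(3 - 2\right)}{6} = - \frac{\left(-513\right) 1}{6} = \left(- \frac{1}{6}\right) \left(-513\right) = \frac{171}{2} \approx 85.5$)
$u = \frac{3}{21511}$ ($u = \frac{1}{7160 + \left(4 + \left(\frac{1}{3} \left(-5\right) + 8\right)\right)} = \frac{1}{7160 + \left(4 + \left(- \frac{5}{3} + 8\right)\right)} = \frac{1}{7160 + \left(4 + \frac{19}{3}\right)} = \frac{1}{7160 + \frac{31}{3}} = \frac{1}{\frac{21511}{3}} = \frac{3}{21511} \approx 0.00013946$)
$\frac{u}{A} = \frac{3}{21511 \cdot \frac{171}{2}} = \frac{3}{21511} \cdot \frac{2}{171} = \frac{2}{1226127}$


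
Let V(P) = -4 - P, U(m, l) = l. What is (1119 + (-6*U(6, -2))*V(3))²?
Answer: 1071225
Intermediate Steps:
(1119 + (-6*U(6, -2))*V(3))² = (1119 + (-6*(-2))*(-4 - 1*3))² = (1119 + 12*(-4 - 3))² = (1119 + 12*(-7))² = (1119 - 84)² = 1035² = 1071225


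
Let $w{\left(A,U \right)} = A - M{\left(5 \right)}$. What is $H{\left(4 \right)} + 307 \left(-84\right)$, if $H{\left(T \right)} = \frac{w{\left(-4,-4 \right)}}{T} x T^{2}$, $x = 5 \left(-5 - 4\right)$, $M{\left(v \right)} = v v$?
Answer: $-20568$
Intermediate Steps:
$M{\left(v \right)} = v^{2}$
$w{\left(A,U \right)} = -25 + A$ ($w{\left(A,U \right)} = A - 5^{2} = A - 25 = -25 + A$)
$x = -45$ ($x = 5 \left(-9\right) = -45$)
$H{\left(T \right)} = 1305 T$ ($H{\left(T \right)} = \frac{-25 - 4}{T} \left(- 45 T^{2}\right) = - \frac{29}{T} \left(- 45 T^{2}\right) = 1305 T$)
$H{\left(4 \right)} + 307 \left(-84\right) = 1305 \cdot 4 + 307 \left(-84\right) = 5220 - 25788 = -20568$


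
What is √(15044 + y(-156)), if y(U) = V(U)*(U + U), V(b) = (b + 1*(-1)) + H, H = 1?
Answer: 2*√15929 ≈ 252.42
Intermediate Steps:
V(b) = b (V(b) = (b + 1*(-1)) + 1 = (b - 1) + 1 = (-1 + b) + 1 = b)
y(U) = 2*U² (y(U) = U*(U + U) = U*(2*U) = 2*U²)
√(15044 + y(-156)) = √(15044 + 2*(-156)²) = √(15044 + 2*24336) = √(15044 + 48672) = √63716 = 2*√15929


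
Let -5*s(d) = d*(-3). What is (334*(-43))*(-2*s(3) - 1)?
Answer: 330326/5 ≈ 66065.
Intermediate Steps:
s(d) = 3*d/5 (s(d) = -d*(-3)/5 = -(-3)*d/5 = 3*d/5)
(334*(-43))*(-2*s(3) - 1) = (334*(-43))*(-6*3/5 - 1) = -14362*(-2*9/5 - 1) = -14362*(-18/5 - 1) = -14362*(-23/5) = 330326/5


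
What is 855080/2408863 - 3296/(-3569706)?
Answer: 1530161909464/4299466352139 ≈ 0.35590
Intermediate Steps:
855080/2408863 - 3296/(-3569706) = 855080*(1/2408863) - 3296*(-1/3569706) = 855080/2408863 + 1648/1784853 = 1530161909464/4299466352139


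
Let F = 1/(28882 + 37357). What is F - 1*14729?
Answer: -975634230/66239 ≈ -14729.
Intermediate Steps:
F = 1/66239 ≈ 1.5097e-5
F - 1*14729 = 1/66239 - 1*14729 = 1/66239 - 14729 = -975634230/66239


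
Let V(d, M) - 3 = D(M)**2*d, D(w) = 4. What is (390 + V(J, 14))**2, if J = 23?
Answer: 579121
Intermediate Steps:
V(d, M) = 3 + 16*d (V(d, M) = 3 + 4**2*d = 3 + 16*d)
(390 + V(J, 14))**2 = (390 + (3 + 16*23))**2 = (390 + (3 + 368))**2 = (390 + 371)**2 = 761**2 = 579121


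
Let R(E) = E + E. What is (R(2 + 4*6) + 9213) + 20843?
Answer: 30108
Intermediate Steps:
R(E) = 2*E
(R(2 + 4*6) + 9213) + 20843 = (2*(2 + 4*6) + 9213) + 20843 = (2*(2 + 24) + 9213) + 20843 = (2*26 + 9213) + 20843 = (52 + 9213) + 20843 = 9265 + 20843 = 30108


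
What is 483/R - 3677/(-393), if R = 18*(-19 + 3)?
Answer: 32191/4192 ≈ 7.6792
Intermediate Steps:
R = -288 (R = 18*(-16) = -288)
483/R - 3677/(-393) = 483/(-288) - 3677/(-393) = 483*(-1/288) - 3677*(-1/393) = -161/96 + 3677/393 = 32191/4192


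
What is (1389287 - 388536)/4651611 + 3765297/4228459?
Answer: 21746331516176/19669146397449 ≈ 1.1056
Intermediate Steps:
(1389287 - 388536)/4651611 + 3765297/4228459 = 1000751*(1/4651611) + 3765297*(1/4228459) = 1000751/4651611 + 3765297/4228459 = 21746331516176/19669146397449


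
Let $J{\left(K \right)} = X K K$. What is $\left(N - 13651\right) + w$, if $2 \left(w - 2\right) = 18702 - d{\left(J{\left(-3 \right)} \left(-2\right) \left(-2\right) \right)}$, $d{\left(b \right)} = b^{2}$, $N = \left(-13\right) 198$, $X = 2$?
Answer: $-9464$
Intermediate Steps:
$N = -2574$
$J{\left(K \right)} = 2 K^{2}$ ($J{\left(K \right)} = 2 K K = 2 K^{2}$)
$w = 6761$ ($w = 2 + \frac{18702 - \left(2 \left(-3\right)^{2} \left(-2\right) \left(-2\right)\right)^{2}}{2} = 2 + \frac{18702 - \left(2 \cdot 9 \left(-2\right) \left(-2\right)\right)^{2}}{2} = 2 + \frac{18702 - \left(18 \left(-2\right) \left(-2\right)\right)^{2}}{2} = 2 + \frac{18702 - \left(\left(-36\right) \left(-2\right)\right)^{2}}{2} = 2 + \frac{18702 - 72^{2}}{2} = 2 + \frac{18702 - 5184}{2} = 2 + \frac{1}{2} \cdot 13518 = 2 + 6759 = 6761$)
$\left(N - 13651\right) + w = \left(-2574 - 13651\right) + 6761 = -16225 + 6761 = -9464$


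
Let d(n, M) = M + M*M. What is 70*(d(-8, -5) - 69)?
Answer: -3430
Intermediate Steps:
d(n, M) = M + M**2
70*(d(-8, -5) - 69) = 70*(-5*(1 - 5) - 69) = 70*(-5*(-4) - 69) = 70*(20 - 69) = 70*(-49) = -3430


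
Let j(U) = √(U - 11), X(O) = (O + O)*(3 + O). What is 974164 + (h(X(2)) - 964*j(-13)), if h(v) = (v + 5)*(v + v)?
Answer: 975164 - 1928*I*√6 ≈ 9.7516e+5 - 4722.6*I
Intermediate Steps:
X(O) = 2*O*(3 + O) (X(O) = (2*O)*(3 + O) = 2*O*(3 + O))
j(U) = √(-11 + U)
h(v) = 2*v*(5 + v) (h(v) = (5 + v)*(2*v) = 2*v*(5 + v))
974164 + (h(X(2)) - 964*j(-13)) = 974164 + (2*(2*2*(3 + 2))*(5 + 2*2*(3 + 2)) - 964*√(-11 - 13)) = 974164 + (2*(2*2*5)*(5 + 2*2*5) - 1928*I*√6) = 974164 + (2*20*(5 + 20) - 1928*I*√6) = 974164 + (2*20*25 - 1928*I*√6) = 974164 + (1000 - 1928*I*√6) = 975164 - 1928*I*√6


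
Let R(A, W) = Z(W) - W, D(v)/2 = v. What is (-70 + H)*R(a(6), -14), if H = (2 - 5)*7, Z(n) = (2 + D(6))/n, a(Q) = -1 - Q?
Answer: -1183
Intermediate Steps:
D(v) = 2*v
Z(n) = 14/n (Z(n) = (2 + 2*6)/n = (2 + 12)/n = 14/n)
R(A, W) = -W + 14/W (R(A, W) = 14/W - W = -W + 14/W)
H = -21 (H = -3*7 = -21)
(-70 + H)*R(a(6), -14) = (-70 - 21)*(-1*(-14) + 14/(-14)) = -91*(14 + 14*(-1/14)) = -91*(14 - 1) = -91*13 = -1183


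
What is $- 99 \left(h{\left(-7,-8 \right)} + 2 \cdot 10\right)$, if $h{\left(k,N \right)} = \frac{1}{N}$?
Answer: $- \frac{15741}{8} \approx -1967.6$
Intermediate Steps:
$- 99 \left(h{\left(-7,-8 \right)} + 2 \cdot 10\right) = - 99 \left(\frac{1}{-8} + 2 \cdot 10\right) = - 99 \left(- \frac{1}{8} + 20\right) = \left(-99\right) \frac{159}{8} = - \frac{15741}{8}$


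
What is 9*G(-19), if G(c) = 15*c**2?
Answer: 48735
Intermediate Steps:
9*G(-19) = 9*(15*(-19)**2) = 9*(15*361) = 9*5415 = 48735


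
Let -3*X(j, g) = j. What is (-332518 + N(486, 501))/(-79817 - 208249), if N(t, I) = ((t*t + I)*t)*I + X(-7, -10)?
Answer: -172896219679/864198 ≈ -2.0007e+5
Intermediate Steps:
X(j, g) = -j/3
N(t, I) = 7/3 + I*t*(I + t**2) (N(t, I) = ((t*t + I)*t)*I - 1/3*(-7) = ((t**2 + I)*t)*I + 7/3 = ((I + t**2)*t)*I + 7/3 = (t*(I + t**2))*I + 7/3 = I*t*(I + t**2) + 7/3 = 7/3 + I*t*(I + t**2))
(-332518 + N(486, 501))/(-79817 - 208249) = (-332518 + (7/3 + 501*486**3 + 486*501**2))/(-79817 - 208249) = (-332518 + (7/3 + 501*114791256 + 486*251001))/(-288066) = (-332518 + (7/3 + 57510419256 + 121986486))*(-1/288066) = (-332518 + 172897217233/3)*(-1/288066) = (172896219679/3)*(-1/288066) = -172896219679/864198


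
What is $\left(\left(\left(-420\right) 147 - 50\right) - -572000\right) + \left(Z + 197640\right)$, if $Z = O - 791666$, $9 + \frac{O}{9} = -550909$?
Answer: $-5042078$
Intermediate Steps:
$O = -4958262$ ($O = -81 + 9 \left(-550909\right) = -81 - 4958181 = -4958262$)
$Z = -5749928$ ($Z = -4958262 - 791666 = -5749928$)
$\left(\left(\left(-420\right) 147 - 50\right) - -572000\right) + \left(Z + 197640\right) = \left(\left(\left(-420\right) 147 - 50\right) - -572000\right) + \left(-5749928 + 197640\right) = \left(\left(-61740 - 50\right) + 572000\right) - 5552288 = \left(-61790 + 572000\right) - 5552288 = 510210 - 5552288 = -5042078$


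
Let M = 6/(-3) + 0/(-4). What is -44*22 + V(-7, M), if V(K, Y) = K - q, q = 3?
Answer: -978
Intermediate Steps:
M = -2 (M = 6*(-⅓) + 0*(-¼) = -2 + 0 = -2)
V(K, Y) = -3 + K (V(K, Y) = K - 1*3 = K - 3 = -3 + K)
-44*22 + V(-7, M) = -44*22 + (-3 - 7) = -968 - 10 = -978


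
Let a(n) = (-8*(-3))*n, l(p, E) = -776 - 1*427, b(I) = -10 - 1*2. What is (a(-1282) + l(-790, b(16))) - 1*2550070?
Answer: -2582041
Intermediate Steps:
b(I) = -12 (b(I) = -10 - 2 = -12)
l(p, E) = -1203 (l(p, E) = -776 - 427 = -1203)
a(n) = 24*n
(a(-1282) + l(-790, b(16))) - 1*2550070 = (24*(-1282) - 1203) - 1*2550070 = (-30768 - 1203) - 2550070 = -31971 - 2550070 = -2582041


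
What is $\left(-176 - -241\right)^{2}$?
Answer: $4225$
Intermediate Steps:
$\left(-176 - -241\right)^{2} = \left(-176 + \left(128 + 113\right)\right)^{2} = \left(-176 + 241\right)^{2} = 65^{2} = 4225$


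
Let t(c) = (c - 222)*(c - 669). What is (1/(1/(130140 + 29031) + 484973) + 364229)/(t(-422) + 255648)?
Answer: 28116161350896107/73970957410492768 ≈ 0.38010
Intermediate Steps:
t(c) = (-669 + c)*(-222 + c) (t(c) = (-222 + c)*(-669 + c) = (-669 + c)*(-222 + c))
(1/(1/(130140 + 29031) + 484973) + 364229)/(t(-422) + 255648) = (1/(1/(130140 + 29031) + 484973) + 364229)/((148518 + (-422)**2 - 891*(-422)) + 255648) = (1/(1/159171 + 484973) + 364229)/((148518 + 178084 + 376002) + 255648) = (1/(1/159171 + 484973) + 364229)/(702604 + 255648) = (1/(77193637384/159171) + 364229)/958252 = (159171/77193637384 + 364229)*(1/958252) = (28116161350896107/77193637384)*(1/958252) = 28116161350896107/73970957410492768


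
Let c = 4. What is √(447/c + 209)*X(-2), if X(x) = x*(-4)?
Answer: 4*√1283 ≈ 143.28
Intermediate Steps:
X(x) = -4*x
√(447/c + 209)*X(-2) = √(447/4 + 209)*(-4*(-2)) = √(447*(¼) + 209)*8 = √(447/4 + 209)*8 = √(1283/4)*8 = (√1283/2)*8 = 4*√1283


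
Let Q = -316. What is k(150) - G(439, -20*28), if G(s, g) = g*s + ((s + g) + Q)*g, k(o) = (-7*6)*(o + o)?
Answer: -11480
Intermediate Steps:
k(o) = -84*o
G(s, g) = g*s + g*(-316 + g + s) (G(s, g) = g*s + ((s + g) - 316)*g = g*s + ((g + s) - 316)*g = g*s + (-316 + g + s)*g = g*s + g*(-316 + g + s))
k(150) - G(439, -20*28) = -84*150 - (-20*28)*(-316 - 20*28 + 2*439) = -12600 - (-560)*(-316 - 560 + 878) = -12600 - (-560)*2 = -12600 - 1*(-1120) = -12600 + 1120 = -11480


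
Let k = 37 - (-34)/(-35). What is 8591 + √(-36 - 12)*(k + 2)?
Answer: 8591 + 5324*I*√3/35 ≈ 8591.0 + 263.47*I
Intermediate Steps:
k = 1261/35 (k = 37 - (-34)*(-1)/35 = 37 - 1*34/35 = 37 - 34/35 = 1261/35 ≈ 36.029)
8591 + √(-36 - 12)*(k + 2) = 8591 + √(-36 - 12)*(1261/35 + 2) = 8591 + √(-48)*(1331/35) = 8591 + (4*I*√3)*(1331/35) = 8591 + 5324*I*√3/35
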